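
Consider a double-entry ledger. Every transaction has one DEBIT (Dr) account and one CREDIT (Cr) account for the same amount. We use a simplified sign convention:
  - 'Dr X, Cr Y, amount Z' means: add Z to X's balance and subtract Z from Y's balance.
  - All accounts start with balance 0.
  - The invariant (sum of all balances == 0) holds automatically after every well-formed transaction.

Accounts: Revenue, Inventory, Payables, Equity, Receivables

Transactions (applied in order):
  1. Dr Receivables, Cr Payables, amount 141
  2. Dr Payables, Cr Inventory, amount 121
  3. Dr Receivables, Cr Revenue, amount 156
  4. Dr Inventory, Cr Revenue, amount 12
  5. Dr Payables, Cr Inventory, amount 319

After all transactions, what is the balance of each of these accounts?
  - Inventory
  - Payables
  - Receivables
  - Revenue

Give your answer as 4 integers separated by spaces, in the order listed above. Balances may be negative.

Answer: -428 299 297 -168

Derivation:
After txn 1 (Dr Receivables, Cr Payables, amount 141): Payables=-141 Receivables=141
After txn 2 (Dr Payables, Cr Inventory, amount 121): Inventory=-121 Payables=-20 Receivables=141
After txn 3 (Dr Receivables, Cr Revenue, amount 156): Inventory=-121 Payables=-20 Receivables=297 Revenue=-156
After txn 4 (Dr Inventory, Cr Revenue, amount 12): Inventory=-109 Payables=-20 Receivables=297 Revenue=-168
After txn 5 (Dr Payables, Cr Inventory, amount 319): Inventory=-428 Payables=299 Receivables=297 Revenue=-168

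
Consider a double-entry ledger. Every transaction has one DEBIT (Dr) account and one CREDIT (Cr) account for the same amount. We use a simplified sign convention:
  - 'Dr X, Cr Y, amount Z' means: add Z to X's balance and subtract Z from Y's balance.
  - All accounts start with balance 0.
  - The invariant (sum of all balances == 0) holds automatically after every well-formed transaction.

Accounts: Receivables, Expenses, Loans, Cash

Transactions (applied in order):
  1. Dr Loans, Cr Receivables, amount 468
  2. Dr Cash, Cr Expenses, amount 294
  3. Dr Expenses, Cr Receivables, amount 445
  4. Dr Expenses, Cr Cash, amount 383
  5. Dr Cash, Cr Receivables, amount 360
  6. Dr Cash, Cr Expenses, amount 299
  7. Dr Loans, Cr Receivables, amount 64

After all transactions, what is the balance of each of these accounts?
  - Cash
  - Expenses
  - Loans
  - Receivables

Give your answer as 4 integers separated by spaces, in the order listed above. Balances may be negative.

After txn 1 (Dr Loans, Cr Receivables, amount 468): Loans=468 Receivables=-468
After txn 2 (Dr Cash, Cr Expenses, amount 294): Cash=294 Expenses=-294 Loans=468 Receivables=-468
After txn 3 (Dr Expenses, Cr Receivables, amount 445): Cash=294 Expenses=151 Loans=468 Receivables=-913
After txn 4 (Dr Expenses, Cr Cash, amount 383): Cash=-89 Expenses=534 Loans=468 Receivables=-913
After txn 5 (Dr Cash, Cr Receivables, amount 360): Cash=271 Expenses=534 Loans=468 Receivables=-1273
After txn 6 (Dr Cash, Cr Expenses, amount 299): Cash=570 Expenses=235 Loans=468 Receivables=-1273
After txn 7 (Dr Loans, Cr Receivables, amount 64): Cash=570 Expenses=235 Loans=532 Receivables=-1337

Answer: 570 235 532 -1337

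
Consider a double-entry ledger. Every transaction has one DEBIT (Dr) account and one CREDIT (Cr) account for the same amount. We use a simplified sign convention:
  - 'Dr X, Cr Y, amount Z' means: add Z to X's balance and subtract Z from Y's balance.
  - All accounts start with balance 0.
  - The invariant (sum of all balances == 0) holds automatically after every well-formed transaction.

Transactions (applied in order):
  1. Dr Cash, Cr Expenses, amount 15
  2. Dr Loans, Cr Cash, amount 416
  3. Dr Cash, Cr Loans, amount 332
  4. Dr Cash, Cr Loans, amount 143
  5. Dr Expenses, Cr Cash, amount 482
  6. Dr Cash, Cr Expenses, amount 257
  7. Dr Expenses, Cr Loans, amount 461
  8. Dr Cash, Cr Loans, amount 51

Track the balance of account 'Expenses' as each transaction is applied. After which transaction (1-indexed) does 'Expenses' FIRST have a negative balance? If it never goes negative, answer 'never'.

After txn 1: Expenses=-15

Answer: 1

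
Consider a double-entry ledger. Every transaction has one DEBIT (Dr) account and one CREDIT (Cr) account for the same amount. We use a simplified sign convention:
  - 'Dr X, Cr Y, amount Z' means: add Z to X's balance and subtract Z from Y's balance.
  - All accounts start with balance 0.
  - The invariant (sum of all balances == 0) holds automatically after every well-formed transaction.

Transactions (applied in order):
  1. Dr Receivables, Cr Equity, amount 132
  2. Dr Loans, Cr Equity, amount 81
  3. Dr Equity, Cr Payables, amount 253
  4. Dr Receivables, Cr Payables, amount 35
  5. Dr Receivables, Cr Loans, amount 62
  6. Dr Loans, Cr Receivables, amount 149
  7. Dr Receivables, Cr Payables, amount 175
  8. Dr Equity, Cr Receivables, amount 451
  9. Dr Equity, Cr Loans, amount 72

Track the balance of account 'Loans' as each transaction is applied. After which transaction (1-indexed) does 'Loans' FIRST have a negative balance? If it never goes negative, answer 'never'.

Answer: never

Derivation:
After txn 1: Loans=0
After txn 2: Loans=81
After txn 3: Loans=81
After txn 4: Loans=81
After txn 5: Loans=19
After txn 6: Loans=168
After txn 7: Loans=168
After txn 8: Loans=168
After txn 9: Loans=96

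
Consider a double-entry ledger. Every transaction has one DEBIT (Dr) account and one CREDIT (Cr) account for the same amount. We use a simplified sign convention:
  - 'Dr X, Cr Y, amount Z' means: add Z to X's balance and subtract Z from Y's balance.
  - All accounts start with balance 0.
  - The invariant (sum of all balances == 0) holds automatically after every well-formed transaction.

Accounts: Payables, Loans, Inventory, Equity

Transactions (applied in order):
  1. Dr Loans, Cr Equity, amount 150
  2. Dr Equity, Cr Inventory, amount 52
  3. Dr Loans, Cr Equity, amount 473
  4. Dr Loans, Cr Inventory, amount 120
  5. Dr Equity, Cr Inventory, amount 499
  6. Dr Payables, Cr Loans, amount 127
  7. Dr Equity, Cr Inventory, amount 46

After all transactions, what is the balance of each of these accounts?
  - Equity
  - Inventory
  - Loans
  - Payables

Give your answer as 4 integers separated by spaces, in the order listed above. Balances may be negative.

Answer: -26 -717 616 127

Derivation:
After txn 1 (Dr Loans, Cr Equity, amount 150): Equity=-150 Loans=150
After txn 2 (Dr Equity, Cr Inventory, amount 52): Equity=-98 Inventory=-52 Loans=150
After txn 3 (Dr Loans, Cr Equity, amount 473): Equity=-571 Inventory=-52 Loans=623
After txn 4 (Dr Loans, Cr Inventory, amount 120): Equity=-571 Inventory=-172 Loans=743
After txn 5 (Dr Equity, Cr Inventory, amount 499): Equity=-72 Inventory=-671 Loans=743
After txn 6 (Dr Payables, Cr Loans, amount 127): Equity=-72 Inventory=-671 Loans=616 Payables=127
After txn 7 (Dr Equity, Cr Inventory, amount 46): Equity=-26 Inventory=-717 Loans=616 Payables=127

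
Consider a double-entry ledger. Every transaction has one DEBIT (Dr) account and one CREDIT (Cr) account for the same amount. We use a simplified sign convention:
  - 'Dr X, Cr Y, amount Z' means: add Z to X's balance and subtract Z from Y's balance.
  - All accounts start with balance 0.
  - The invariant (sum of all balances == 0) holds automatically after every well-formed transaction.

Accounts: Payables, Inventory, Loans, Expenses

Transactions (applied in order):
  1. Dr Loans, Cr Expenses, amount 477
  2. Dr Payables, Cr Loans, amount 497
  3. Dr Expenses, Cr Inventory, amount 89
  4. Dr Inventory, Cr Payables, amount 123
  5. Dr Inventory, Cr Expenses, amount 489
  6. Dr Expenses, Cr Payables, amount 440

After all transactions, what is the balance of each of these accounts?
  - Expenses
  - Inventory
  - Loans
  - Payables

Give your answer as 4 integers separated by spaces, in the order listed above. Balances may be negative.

Answer: -437 523 -20 -66

Derivation:
After txn 1 (Dr Loans, Cr Expenses, amount 477): Expenses=-477 Loans=477
After txn 2 (Dr Payables, Cr Loans, amount 497): Expenses=-477 Loans=-20 Payables=497
After txn 3 (Dr Expenses, Cr Inventory, amount 89): Expenses=-388 Inventory=-89 Loans=-20 Payables=497
After txn 4 (Dr Inventory, Cr Payables, amount 123): Expenses=-388 Inventory=34 Loans=-20 Payables=374
After txn 5 (Dr Inventory, Cr Expenses, amount 489): Expenses=-877 Inventory=523 Loans=-20 Payables=374
After txn 6 (Dr Expenses, Cr Payables, amount 440): Expenses=-437 Inventory=523 Loans=-20 Payables=-66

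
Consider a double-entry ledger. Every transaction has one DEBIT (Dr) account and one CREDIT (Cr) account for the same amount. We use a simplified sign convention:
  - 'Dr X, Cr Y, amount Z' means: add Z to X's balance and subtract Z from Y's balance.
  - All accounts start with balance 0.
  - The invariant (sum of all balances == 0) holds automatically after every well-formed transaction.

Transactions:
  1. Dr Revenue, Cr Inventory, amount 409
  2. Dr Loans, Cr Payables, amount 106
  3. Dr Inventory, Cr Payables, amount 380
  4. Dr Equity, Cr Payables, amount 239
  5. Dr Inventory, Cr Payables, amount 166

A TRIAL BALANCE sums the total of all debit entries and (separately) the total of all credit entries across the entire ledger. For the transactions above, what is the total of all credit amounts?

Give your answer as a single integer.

Answer: 1300

Derivation:
Txn 1: credit+=409
Txn 2: credit+=106
Txn 3: credit+=380
Txn 4: credit+=239
Txn 5: credit+=166
Total credits = 1300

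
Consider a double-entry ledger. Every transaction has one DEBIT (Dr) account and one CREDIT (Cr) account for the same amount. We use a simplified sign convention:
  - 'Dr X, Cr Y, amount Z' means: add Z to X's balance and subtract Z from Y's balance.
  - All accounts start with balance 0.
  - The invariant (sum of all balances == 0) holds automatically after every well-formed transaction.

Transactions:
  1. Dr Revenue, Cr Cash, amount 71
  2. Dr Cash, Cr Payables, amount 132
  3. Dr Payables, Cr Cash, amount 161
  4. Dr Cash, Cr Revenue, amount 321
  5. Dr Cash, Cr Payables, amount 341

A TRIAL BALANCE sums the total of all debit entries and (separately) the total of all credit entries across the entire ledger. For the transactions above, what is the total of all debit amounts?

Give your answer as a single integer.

Txn 1: debit+=71
Txn 2: debit+=132
Txn 3: debit+=161
Txn 4: debit+=321
Txn 5: debit+=341
Total debits = 1026

Answer: 1026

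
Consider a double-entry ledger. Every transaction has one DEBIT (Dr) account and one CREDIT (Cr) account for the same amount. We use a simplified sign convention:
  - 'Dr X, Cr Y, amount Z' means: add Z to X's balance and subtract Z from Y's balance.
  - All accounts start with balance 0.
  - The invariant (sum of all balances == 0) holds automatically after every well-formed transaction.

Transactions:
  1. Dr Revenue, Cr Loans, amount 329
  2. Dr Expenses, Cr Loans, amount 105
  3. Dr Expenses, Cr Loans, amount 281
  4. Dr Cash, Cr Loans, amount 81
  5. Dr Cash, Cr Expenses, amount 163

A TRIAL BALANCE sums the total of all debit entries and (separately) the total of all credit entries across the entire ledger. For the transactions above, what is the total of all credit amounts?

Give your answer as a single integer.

Txn 1: credit+=329
Txn 2: credit+=105
Txn 3: credit+=281
Txn 4: credit+=81
Txn 5: credit+=163
Total credits = 959

Answer: 959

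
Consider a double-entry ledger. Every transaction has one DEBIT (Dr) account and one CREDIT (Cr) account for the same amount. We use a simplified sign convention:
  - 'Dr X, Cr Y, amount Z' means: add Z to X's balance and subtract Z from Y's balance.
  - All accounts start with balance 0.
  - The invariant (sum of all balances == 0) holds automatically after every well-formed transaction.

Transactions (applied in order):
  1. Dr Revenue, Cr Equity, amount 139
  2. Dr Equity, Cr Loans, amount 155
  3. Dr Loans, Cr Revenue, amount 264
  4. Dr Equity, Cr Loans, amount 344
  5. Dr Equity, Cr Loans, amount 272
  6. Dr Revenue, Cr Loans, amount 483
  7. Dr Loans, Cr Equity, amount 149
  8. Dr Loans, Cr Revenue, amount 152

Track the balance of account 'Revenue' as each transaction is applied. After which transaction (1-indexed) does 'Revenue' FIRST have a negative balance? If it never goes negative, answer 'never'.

Answer: 3

Derivation:
After txn 1: Revenue=139
After txn 2: Revenue=139
After txn 3: Revenue=-125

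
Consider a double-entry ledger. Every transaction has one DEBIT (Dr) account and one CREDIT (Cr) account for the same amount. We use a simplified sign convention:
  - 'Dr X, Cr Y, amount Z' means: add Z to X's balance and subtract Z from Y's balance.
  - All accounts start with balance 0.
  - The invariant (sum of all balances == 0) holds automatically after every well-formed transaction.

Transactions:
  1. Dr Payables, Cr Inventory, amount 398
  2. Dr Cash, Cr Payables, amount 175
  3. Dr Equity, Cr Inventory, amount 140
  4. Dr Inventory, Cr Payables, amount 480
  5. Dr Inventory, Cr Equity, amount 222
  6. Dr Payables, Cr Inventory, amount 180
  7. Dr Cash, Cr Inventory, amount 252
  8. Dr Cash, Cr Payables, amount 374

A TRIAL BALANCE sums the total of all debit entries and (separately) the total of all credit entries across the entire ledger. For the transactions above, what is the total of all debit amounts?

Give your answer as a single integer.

Answer: 2221

Derivation:
Txn 1: debit+=398
Txn 2: debit+=175
Txn 3: debit+=140
Txn 4: debit+=480
Txn 5: debit+=222
Txn 6: debit+=180
Txn 7: debit+=252
Txn 8: debit+=374
Total debits = 2221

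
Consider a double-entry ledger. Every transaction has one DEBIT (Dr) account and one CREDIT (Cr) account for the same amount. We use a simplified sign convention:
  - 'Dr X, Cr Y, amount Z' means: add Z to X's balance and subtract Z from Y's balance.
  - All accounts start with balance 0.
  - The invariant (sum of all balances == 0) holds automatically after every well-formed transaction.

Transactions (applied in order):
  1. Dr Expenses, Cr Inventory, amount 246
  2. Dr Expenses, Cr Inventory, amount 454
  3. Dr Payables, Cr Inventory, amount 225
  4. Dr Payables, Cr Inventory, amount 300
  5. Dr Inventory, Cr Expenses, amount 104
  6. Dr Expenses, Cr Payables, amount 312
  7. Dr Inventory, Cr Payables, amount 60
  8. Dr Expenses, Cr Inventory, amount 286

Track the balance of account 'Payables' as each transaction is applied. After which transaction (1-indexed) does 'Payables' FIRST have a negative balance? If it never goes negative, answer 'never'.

After txn 1: Payables=0
After txn 2: Payables=0
After txn 3: Payables=225
After txn 4: Payables=525
After txn 5: Payables=525
After txn 6: Payables=213
After txn 7: Payables=153
After txn 8: Payables=153

Answer: never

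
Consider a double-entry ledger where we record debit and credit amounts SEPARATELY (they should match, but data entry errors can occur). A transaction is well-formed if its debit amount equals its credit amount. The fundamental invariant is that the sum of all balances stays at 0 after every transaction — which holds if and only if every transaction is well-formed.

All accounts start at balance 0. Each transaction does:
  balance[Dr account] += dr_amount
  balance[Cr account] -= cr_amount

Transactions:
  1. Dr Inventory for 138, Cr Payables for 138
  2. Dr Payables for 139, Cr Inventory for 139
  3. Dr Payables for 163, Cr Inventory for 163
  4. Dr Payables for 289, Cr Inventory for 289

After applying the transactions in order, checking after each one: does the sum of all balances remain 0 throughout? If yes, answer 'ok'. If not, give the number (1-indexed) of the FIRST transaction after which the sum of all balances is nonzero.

Answer: ok

Derivation:
After txn 1: dr=138 cr=138 sum_balances=0
After txn 2: dr=139 cr=139 sum_balances=0
After txn 3: dr=163 cr=163 sum_balances=0
After txn 4: dr=289 cr=289 sum_balances=0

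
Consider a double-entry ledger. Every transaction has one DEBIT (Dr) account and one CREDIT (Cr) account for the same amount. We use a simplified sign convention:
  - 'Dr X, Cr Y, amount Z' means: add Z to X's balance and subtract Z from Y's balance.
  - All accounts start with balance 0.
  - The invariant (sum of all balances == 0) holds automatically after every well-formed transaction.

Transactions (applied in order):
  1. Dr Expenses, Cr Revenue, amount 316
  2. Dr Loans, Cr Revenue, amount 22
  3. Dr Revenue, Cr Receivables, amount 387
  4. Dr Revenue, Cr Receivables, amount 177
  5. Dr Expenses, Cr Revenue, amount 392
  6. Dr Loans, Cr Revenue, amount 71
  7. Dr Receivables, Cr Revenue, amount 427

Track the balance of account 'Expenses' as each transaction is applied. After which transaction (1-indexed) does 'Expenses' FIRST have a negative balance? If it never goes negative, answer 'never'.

Answer: never

Derivation:
After txn 1: Expenses=316
After txn 2: Expenses=316
After txn 3: Expenses=316
After txn 4: Expenses=316
After txn 5: Expenses=708
After txn 6: Expenses=708
After txn 7: Expenses=708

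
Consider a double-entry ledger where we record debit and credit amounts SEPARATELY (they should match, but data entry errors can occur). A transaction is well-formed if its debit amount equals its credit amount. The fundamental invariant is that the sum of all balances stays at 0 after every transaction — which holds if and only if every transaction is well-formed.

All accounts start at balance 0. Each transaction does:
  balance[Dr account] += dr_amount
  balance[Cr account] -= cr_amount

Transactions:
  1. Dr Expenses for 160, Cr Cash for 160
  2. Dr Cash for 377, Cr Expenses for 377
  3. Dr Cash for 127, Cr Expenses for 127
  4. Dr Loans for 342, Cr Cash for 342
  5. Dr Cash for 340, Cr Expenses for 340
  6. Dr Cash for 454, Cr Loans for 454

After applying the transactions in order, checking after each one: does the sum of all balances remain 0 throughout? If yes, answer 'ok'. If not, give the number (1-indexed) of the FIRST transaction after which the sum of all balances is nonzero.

After txn 1: dr=160 cr=160 sum_balances=0
After txn 2: dr=377 cr=377 sum_balances=0
After txn 3: dr=127 cr=127 sum_balances=0
After txn 4: dr=342 cr=342 sum_balances=0
After txn 5: dr=340 cr=340 sum_balances=0
After txn 6: dr=454 cr=454 sum_balances=0

Answer: ok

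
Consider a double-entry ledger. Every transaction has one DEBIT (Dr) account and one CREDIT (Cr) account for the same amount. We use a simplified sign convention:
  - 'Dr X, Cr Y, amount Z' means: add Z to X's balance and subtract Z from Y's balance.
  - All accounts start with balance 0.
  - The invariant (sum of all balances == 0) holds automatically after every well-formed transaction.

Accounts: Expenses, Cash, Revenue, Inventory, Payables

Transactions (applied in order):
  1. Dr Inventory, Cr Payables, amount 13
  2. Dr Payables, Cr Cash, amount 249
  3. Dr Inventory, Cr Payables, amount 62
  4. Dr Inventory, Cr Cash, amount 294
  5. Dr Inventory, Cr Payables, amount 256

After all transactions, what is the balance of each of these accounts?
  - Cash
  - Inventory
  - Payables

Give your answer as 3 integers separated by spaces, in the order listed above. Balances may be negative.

Answer: -543 625 -82

Derivation:
After txn 1 (Dr Inventory, Cr Payables, amount 13): Inventory=13 Payables=-13
After txn 2 (Dr Payables, Cr Cash, amount 249): Cash=-249 Inventory=13 Payables=236
After txn 3 (Dr Inventory, Cr Payables, amount 62): Cash=-249 Inventory=75 Payables=174
After txn 4 (Dr Inventory, Cr Cash, amount 294): Cash=-543 Inventory=369 Payables=174
After txn 5 (Dr Inventory, Cr Payables, amount 256): Cash=-543 Inventory=625 Payables=-82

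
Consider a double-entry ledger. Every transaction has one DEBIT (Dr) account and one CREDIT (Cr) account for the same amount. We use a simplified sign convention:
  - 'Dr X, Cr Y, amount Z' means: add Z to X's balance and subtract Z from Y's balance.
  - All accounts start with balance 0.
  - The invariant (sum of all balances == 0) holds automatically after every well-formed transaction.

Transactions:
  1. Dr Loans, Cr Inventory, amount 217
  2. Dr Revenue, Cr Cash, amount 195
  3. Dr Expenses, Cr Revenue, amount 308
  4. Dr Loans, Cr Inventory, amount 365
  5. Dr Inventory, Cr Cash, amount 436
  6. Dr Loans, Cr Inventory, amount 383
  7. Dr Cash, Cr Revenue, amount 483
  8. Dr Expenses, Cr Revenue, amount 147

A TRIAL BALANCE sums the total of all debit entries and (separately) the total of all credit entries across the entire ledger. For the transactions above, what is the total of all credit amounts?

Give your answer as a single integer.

Answer: 2534

Derivation:
Txn 1: credit+=217
Txn 2: credit+=195
Txn 3: credit+=308
Txn 4: credit+=365
Txn 5: credit+=436
Txn 6: credit+=383
Txn 7: credit+=483
Txn 8: credit+=147
Total credits = 2534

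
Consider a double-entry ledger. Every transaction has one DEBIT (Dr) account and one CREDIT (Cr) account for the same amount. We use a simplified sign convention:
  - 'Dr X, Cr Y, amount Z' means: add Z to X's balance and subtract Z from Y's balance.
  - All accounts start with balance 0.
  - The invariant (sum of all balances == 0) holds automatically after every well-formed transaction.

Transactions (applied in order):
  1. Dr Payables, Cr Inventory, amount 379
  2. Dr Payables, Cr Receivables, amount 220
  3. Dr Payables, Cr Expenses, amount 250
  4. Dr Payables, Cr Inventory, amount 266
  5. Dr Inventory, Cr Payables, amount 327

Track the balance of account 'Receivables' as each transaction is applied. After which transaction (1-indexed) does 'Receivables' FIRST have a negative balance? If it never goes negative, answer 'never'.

Answer: 2

Derivation:
After txn 1: Receivables=0
After txn 2: Receivables=-220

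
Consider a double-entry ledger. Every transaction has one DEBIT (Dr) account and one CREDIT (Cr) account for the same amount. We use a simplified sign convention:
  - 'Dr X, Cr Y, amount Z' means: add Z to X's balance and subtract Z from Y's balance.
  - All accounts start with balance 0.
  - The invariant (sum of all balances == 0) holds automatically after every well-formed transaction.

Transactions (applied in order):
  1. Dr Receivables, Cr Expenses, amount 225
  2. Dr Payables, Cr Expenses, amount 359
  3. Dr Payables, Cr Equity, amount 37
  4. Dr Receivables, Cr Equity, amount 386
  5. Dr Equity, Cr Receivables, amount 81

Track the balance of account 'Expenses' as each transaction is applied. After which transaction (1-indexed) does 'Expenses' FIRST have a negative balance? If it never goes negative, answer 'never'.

After txn 1: Expenses=-225

Answer: 1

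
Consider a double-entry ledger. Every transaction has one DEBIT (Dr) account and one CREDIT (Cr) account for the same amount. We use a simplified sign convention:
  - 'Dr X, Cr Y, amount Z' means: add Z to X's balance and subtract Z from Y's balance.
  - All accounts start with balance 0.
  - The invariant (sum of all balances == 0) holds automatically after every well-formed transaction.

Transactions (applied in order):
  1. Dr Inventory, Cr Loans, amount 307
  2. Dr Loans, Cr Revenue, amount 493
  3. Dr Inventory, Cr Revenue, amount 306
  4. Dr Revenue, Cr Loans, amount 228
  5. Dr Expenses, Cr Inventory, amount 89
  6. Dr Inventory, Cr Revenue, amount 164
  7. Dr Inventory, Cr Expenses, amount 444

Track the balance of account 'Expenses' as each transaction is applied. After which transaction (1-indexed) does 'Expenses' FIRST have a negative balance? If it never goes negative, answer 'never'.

After txn 1: Expenses=0
After txn 2: Expenses=0
After txn 3: Expenses=0
After txn 4: Expenses=0
After txn 5: Expenses=89
After txn 6: Expenses=89
After txn 7: Expenses=-355

Answer: 7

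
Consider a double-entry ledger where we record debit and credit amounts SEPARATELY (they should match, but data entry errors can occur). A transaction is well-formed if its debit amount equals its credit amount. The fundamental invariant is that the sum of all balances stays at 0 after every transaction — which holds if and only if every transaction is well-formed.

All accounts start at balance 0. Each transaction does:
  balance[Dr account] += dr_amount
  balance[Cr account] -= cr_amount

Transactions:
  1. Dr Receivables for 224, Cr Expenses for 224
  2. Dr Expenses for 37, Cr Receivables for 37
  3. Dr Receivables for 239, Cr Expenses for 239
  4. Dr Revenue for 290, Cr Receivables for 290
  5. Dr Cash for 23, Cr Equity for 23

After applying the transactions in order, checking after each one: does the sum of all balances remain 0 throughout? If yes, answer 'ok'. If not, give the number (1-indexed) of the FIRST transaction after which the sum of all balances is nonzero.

After txn 1: dr=224 cr=224 sum_balances=0
After txn 2: dr=37 cr=37 sum_balances=0
After txn 3: dr=239 cr=239 sum_balances=0
After txn 4: dr=290 cr=290 sum_balances=0
After txn 5: dr=23 cr=23 sum_balances=0

Answer: ok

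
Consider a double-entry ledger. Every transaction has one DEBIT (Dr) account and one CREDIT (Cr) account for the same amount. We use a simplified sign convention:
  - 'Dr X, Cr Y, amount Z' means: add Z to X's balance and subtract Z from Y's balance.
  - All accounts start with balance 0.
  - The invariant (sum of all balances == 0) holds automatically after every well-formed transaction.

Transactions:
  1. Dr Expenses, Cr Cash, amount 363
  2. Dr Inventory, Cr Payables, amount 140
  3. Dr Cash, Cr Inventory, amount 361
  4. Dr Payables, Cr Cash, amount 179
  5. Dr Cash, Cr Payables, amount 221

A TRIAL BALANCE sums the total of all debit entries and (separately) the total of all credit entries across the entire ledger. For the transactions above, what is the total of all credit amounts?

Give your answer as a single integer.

Txn 1: credit+=363
Txn 2: credit+=140
Txn 3: credit+=361
Txn 4: credit+=179
Txn 5: credit+=221
Total credits = 1264

Answer: 1264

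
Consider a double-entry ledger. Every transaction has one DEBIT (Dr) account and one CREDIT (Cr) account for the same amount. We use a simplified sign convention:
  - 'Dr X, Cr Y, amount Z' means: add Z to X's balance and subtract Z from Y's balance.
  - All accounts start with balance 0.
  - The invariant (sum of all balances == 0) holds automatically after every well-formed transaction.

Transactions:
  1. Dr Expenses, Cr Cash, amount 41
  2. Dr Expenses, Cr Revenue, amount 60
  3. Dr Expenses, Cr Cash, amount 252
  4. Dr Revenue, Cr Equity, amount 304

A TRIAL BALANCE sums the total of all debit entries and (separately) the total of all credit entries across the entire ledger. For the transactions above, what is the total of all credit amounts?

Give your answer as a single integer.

Txn 1: credit+=41
Txn 2: credit+=60
Txn 3: credit+=252
Txn 4: credit+=304
Total credits = 657

Answer: 657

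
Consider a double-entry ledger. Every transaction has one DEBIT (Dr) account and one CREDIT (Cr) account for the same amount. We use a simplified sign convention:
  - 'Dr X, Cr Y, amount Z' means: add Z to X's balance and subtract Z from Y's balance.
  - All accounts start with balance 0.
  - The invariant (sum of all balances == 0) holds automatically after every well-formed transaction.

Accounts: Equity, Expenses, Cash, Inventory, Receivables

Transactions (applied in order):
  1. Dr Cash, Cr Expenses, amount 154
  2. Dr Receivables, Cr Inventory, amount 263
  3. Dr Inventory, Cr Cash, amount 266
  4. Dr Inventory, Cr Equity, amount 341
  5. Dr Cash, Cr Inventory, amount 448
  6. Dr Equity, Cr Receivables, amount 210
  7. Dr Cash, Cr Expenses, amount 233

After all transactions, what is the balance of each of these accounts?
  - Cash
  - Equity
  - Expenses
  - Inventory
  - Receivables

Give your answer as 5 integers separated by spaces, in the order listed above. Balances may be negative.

After txn 1 (Dr Cash, Cr Expenses, amount 154): Cash=154 Expenses=-154
After txn 2 (Dr Receivables, Cr Inventory, amount 263): Cash=154 Expenses=-154 Inventory=-263 Receivables=263
After txn 3 (Dr Inventory, Cr Cash, amount 266): Cash=-112 Expenses=-154 Inventory=3 Receivables=263
After txn 4 (Dr Inventory, Cr Equity, amount 341): Cash=-112 Equity=-341 Expenses=-154 Inventory=344 Receivables=263
After txn 5 (Dr Cash, Cr Inventory, amount 448): Cash=336 Equity=-341 Expenses=-154 Inventory=-104 Receivables=263
After txn 6 (Dr Equity, Cr Receivables, amount 210): Cash=336 Equity=-131 Expenses=-154 Inventory=-104 Receivables=53
After txn 7 (Dr Cash, Cr Expenses, amount 233): Cash=569 Equity=-131 Expenses=-387 Inventory=-104 Receivables=53

Answer: 569 -131 -387 -104 53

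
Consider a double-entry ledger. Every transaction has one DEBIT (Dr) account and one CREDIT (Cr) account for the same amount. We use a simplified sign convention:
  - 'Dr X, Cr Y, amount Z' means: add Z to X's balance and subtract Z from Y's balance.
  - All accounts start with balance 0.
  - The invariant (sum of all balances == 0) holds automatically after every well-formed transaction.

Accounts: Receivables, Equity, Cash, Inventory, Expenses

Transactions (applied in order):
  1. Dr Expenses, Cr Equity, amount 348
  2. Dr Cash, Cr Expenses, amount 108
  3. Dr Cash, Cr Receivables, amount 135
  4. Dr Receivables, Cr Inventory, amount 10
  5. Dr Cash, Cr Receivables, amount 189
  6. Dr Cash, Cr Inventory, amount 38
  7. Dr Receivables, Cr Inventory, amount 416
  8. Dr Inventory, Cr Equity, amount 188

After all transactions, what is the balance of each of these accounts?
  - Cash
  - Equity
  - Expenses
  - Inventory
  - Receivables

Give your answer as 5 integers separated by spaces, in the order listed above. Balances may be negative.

Answer: 470 -536 240 -276 102

Derivation:
After txn 1 (Dr Expenses, Cr Equity, amount 348): Equity=-348 Expenses=348
After txn 2 (Dr Cash, Cr Expenses, amount 108): Cash=108 Equity=-348 Expenses=240
After txn 3 (Dr Cash, Cr Receivables, amount 135): Cash=243 Equity=-348 Expenses=240 Receivables=-135
After txn 4 (Dr Receivables, Cr Inventory, amount 10): Cash=243 Equity=-348 Expenses=240 Inventory=-10 Receivables=-125
After txn 5 (Dr Cash, Cr Receivables, amount 189): Cash=432 Equity=-348 Expenses=240 Inventory=-10 Receivables=-314
After txn 6 (Dr Cash, Cr Inventory, amount 38): Cash=470 Equity=-348 Expenses=240 Inventory=-48 Receivables=-314
After txn 7 (Dr Receivables, Cr Inventory, amount 416): Cash=470 Equity=-348 Expenses=240 Inventory=-464 Receivables=102
After txn 8 (Dr Inventory, Cr Equity, amount 188): Cash=470 Equity=-536 Expenses=240 Inventory=-276 Receivables=102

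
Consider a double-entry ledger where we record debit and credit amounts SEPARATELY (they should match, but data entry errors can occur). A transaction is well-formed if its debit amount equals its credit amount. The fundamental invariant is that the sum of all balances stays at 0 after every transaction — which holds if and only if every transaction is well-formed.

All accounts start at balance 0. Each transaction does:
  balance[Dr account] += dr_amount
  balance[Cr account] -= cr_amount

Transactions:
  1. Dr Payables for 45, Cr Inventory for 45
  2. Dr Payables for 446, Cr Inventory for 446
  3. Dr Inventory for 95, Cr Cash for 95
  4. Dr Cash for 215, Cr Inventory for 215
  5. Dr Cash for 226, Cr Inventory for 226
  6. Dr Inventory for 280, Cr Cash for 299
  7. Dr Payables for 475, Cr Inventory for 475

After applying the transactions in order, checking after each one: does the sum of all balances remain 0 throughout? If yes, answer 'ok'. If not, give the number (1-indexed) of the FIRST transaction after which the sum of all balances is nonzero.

Answer: 6

Derivation:
After txn 1: dr=45 cr=45 sum_balances=0
After txn 2: dr=446 cr=446 sum_balances=0
After txn 3: dr=95 cr=95 sum_balances=0
After txn 4: dr=215 cr=215 sum_balances=0
After txn 5: dr=226 cr=226 sum_balances=0
After txn 6: dr=280 cr=299 sum_balances=-19
After txn 7: dr=475 cr=475 sum_balances=-19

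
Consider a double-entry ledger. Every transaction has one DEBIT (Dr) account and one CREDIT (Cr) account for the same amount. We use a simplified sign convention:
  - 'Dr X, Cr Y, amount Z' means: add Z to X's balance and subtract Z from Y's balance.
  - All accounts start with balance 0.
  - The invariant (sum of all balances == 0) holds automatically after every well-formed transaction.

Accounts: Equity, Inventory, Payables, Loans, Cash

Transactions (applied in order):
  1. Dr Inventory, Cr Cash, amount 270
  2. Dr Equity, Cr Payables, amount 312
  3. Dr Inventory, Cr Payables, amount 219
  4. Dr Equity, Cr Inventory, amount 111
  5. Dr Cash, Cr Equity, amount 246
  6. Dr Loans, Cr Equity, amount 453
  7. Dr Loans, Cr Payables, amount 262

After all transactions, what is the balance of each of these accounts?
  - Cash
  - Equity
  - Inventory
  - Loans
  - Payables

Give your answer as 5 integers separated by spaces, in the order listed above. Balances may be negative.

After txn 1 (Dr Inventory, Cr Cash, amount 270): Cash=-270 Inventory=270
After txn 2 (Dr Equity, Cr Payables, amount 312): Cash=-270 Equity=312 Inventory=270 Payables=-312
After txn 3 (Dr Inventory, Cr Payables, amount 219): Cash=-270 Equity=312 Inventory=489 Payables=-531
After txn 4 (Dr Equity, Cr Inventory, amount 111): Cash=-270 Equity=423 Inventory=378 Payables=-531
After txn 5 (Dr Cash, Cr Equity, amount 246): Cash=-24 Equity=177 Inventory=378 Payables=-531
After txn 6 (Dr Loans, Cr Equity, amount 453): Cash=-24 Equity=-276 Inventory=378 Loans=453 Payables=-531
After txn 7 (Dr Loans, Cr Payables, amount 262): Cash=-24 Equity=-276 Inventory=378 Loans=715 Payables=-793

Answer: -24 -276 378 715 -793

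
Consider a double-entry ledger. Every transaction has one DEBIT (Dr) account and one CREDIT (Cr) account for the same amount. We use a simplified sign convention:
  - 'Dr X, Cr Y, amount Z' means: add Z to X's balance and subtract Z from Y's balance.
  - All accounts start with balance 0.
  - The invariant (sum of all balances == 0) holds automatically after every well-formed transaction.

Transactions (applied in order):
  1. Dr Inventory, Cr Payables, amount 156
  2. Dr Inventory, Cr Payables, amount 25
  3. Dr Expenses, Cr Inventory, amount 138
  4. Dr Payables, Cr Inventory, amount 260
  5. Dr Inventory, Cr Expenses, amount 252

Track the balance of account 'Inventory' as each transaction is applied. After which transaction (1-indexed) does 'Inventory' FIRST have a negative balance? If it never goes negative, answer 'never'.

After txn 1: Inventory=156
After txn 2: Inventory=181
After txn 3: Inventory=43
After txn 4: Inventory=-217

Answer: 4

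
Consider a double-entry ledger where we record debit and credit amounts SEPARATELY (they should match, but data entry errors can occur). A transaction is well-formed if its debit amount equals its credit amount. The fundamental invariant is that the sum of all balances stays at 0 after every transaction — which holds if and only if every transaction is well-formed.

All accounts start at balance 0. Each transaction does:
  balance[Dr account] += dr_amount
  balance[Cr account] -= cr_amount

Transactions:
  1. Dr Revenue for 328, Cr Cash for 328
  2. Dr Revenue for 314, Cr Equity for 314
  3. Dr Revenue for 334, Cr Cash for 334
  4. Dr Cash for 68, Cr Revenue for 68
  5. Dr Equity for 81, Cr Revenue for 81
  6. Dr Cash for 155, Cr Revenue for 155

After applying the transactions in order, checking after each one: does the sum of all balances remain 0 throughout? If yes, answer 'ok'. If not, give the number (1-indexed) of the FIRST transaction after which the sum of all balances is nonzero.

Answer: ok

Derivation:
After txn 1: dr=328 cr=328 sum_balances=0
After txn 2: dr=314 cr=314 sum_balances=0
After txn 3: dr=334 cr=334 sum_balances=0
After txn 4: dr=68 cr=68 sum_balances=0
After txn 5: dr=81 cr=81 sum_balances=0
After txn 6: dr=155 cr=155 sum_balances=0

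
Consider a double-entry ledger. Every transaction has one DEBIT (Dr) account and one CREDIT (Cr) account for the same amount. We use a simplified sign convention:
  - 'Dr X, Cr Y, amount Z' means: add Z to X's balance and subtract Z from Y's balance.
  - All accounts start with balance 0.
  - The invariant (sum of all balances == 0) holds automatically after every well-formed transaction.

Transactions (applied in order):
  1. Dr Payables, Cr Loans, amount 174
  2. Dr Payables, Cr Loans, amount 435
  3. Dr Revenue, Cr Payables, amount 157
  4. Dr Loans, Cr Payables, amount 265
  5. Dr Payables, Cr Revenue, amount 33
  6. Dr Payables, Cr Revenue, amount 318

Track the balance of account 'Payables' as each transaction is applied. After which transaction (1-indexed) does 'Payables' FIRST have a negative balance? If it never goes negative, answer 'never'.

After txn 1: Payables=174
After txn 2: Payables=609
After txn 3: Payables=452
After txn 4: Payables=187
After txn 5: Payables=220
After txn 6: Payables=538

Answer: never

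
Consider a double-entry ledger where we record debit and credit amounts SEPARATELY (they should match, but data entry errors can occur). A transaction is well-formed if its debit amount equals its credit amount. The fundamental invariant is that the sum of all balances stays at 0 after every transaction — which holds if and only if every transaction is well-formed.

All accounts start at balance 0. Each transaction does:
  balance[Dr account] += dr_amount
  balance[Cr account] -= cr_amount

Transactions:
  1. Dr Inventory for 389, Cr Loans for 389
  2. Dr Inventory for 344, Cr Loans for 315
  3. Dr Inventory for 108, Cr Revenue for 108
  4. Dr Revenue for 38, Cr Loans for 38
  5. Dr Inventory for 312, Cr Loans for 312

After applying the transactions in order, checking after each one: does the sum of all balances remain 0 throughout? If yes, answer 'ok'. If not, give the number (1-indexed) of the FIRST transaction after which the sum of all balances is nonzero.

Answer: 2

Derivation:
After txn 1: dr=389 cr=389 sum_balances=0
After txn 2: dr=344 cr=315 sum_balances=29
After txn 3: dr=108 cr=108 sum_balances=29
After txn 4: dr=38 cr=38 sum_balances=29
After txn 5: dr=312 cr=312 sum_balances=29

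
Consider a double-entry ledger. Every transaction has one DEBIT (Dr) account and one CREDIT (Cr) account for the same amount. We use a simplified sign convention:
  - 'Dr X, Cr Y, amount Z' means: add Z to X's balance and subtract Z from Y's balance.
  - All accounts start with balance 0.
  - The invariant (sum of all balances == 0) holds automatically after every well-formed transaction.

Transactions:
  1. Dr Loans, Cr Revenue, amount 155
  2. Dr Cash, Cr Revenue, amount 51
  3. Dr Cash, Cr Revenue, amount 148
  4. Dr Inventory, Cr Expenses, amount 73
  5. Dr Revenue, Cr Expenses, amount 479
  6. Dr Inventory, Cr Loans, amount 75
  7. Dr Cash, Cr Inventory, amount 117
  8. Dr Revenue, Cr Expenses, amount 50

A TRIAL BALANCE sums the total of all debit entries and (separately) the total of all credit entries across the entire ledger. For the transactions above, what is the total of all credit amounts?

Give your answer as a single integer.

Answer: 1148

Derivation:
Txn 1: credit+=155
Txn 2: credit+=51
Txn 3: credit+=148
Txn 4: credit+=73
Txn 5: credit+=479
Txn 6: credit+=75
Txn 7: credit+=117
Txn 8: credit+=50
Total credits = 1148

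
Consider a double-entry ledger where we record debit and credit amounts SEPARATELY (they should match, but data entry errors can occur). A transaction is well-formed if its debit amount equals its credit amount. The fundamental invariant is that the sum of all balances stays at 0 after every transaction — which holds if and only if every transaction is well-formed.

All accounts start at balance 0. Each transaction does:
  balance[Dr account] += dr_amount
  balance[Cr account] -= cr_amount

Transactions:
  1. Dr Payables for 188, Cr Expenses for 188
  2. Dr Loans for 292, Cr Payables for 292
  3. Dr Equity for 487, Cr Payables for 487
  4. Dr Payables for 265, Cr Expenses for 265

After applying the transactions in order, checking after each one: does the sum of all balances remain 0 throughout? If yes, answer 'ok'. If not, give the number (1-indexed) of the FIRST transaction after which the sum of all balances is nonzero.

Answer: ok

Derivation:
After txn 1: dr=188 cr=188 sum_balances=0
After txn 2: dr=292 cr=292 sum_balances=0
After txn 3: dr=487 cr=487 sum_balances=0
After txn 4: dr=265 cr=265 sum_balances=0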